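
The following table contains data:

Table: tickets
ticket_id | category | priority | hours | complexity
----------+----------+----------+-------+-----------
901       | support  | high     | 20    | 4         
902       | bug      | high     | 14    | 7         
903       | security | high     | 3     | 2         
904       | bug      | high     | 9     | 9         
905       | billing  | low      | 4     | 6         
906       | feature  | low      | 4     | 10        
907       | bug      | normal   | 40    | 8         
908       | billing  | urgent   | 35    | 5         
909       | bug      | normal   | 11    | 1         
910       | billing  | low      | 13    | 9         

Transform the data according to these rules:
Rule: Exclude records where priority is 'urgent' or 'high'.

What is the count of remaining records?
5

Step 1: Count records to exclude
  - 1 (urgent) + 4 (high) = 5 records
Step 2: Total records: 10
Step 3: Remaining = 10 - 5 = 5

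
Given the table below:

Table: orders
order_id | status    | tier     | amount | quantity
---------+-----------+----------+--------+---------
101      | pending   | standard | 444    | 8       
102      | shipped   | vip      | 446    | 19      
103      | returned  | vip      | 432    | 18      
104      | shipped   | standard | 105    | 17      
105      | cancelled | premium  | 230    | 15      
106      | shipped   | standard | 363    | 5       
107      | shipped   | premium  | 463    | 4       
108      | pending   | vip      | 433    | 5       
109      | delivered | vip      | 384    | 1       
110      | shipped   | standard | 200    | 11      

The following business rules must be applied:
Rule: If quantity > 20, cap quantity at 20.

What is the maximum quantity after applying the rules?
19

Step 1: Original maximum quantity = 19
Step 2: Check cap of 20 against maximum
Step 3: No records exceed the cap (max 19 <= cap 20), so no capping applies
Step 4: Maximum after transformation = 19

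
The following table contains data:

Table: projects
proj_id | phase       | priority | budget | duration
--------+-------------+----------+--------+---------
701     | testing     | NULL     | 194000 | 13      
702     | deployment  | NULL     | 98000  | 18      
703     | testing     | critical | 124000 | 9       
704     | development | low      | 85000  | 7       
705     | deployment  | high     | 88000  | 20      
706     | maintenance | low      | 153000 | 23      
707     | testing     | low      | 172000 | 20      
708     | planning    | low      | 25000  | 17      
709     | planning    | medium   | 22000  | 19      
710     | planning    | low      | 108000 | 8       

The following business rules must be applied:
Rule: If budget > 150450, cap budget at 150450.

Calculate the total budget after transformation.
1001350

Step 1: 3 records have budget > 150450
Step 2: These records originally summed to 519000
Step 3: After capping: 3 × 150450 = 451350
Step 4: Unaffected records sum: 550000
Step 5: Final sum = 451350 + 550000 = 1001350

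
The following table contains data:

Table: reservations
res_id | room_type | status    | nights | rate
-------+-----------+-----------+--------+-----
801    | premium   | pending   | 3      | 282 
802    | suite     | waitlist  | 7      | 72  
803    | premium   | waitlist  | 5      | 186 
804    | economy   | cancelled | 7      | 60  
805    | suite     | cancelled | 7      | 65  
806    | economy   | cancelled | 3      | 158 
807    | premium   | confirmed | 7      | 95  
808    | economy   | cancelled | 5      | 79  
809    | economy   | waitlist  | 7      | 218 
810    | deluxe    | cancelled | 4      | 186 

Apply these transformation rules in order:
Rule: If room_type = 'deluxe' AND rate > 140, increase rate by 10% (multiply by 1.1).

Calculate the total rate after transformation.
1419.6

Step 1: Find records where room_type = 'deluxe' AND rate > 140
Step 2: 1 records match, summing to 186
Step 3: After multiplier: 186 × 1.1 = 204.6
Step 4: Unaffected records sum: 1215
Step 5: Final sum = 204.6 + 1215 = 1419.6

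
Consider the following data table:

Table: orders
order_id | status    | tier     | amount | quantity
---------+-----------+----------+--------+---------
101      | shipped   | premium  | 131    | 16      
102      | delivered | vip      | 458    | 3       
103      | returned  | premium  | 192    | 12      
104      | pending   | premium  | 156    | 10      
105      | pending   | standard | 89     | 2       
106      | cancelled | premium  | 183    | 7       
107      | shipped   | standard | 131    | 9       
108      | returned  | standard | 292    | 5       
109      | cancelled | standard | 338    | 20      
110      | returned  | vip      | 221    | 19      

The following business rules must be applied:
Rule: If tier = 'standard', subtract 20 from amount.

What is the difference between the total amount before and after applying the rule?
80

Step 1: Original sum of amount = 2191
Step 2: 4 records have tier = 'standard'
Step 3: Each affected record changes by -20
Step 4: Total change = 4 × -20 = -80
Step 5: New sum = 2191 + -80 = 2111
Step 6: Difference = |2111 - 2191| = 80
        (Sum decreased by 80)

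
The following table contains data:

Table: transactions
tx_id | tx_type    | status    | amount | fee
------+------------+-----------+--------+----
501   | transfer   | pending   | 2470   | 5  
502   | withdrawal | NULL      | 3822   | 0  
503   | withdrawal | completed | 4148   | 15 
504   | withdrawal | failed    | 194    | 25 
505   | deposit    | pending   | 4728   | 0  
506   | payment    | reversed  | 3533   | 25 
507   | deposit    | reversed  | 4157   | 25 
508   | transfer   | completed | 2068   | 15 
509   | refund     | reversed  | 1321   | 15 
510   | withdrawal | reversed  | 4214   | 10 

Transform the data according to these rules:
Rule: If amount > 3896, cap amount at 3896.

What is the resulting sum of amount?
28992

Step 1: 4 records have amount > 3896
Step 2: These records originally summed to 17247
Step 3: After capping: 4 × 3896 = 15584
Step 4: Unaffected records sum: 13408
Step 5: Final sum = 15584 + 13408 = 28992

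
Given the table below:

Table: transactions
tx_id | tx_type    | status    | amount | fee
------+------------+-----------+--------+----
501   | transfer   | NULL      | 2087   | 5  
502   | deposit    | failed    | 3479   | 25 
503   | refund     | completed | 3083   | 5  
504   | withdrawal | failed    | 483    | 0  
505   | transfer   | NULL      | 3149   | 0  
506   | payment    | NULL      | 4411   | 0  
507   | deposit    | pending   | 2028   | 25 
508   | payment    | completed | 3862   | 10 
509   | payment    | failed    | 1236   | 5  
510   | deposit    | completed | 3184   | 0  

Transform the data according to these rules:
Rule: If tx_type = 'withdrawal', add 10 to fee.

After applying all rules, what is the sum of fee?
85

Step 1: Count records where tx_type = 'withdrawal': 1
Step 2: Total bonus added: 1 × 10 = 10
Step 3: Original sum of fee: 75
Step 4: Final sum = 75 + 10 = 85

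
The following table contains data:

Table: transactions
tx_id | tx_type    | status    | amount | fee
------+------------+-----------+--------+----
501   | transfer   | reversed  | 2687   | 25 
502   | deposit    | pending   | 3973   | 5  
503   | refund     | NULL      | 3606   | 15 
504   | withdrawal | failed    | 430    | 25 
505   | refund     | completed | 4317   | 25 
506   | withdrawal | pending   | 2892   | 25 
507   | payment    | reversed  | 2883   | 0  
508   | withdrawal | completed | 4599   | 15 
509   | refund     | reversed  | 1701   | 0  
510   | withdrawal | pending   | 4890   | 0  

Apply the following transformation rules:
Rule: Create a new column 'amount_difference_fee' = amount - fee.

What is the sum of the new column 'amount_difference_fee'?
31843

Step 1: For each record, compute amount - fee
Example calculations:
  2687 - 25 = 2662
  3973 - 5 = 3968
  3606 - 15 = 3591
  ...
Step 2: Sum all derived values
Step 3: Total = 31843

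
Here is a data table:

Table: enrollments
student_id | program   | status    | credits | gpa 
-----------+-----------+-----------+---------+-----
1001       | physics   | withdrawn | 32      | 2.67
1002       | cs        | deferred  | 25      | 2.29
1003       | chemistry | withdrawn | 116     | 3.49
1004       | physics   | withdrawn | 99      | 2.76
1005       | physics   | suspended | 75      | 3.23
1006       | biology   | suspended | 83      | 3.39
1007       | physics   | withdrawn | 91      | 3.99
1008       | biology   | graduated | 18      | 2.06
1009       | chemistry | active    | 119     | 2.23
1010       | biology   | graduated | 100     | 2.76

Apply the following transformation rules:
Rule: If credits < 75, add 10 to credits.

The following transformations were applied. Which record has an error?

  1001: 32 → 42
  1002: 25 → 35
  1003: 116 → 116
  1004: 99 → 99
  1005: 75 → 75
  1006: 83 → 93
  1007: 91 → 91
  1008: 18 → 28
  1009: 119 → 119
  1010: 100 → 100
Record 1006 has an error. The correct transformed value should be 83, not 93.

Step 1: Check each record against the rule
Step 2: Record 1006 has credits = 83
Step 3: Since 83 >= 75, the bonus should not have been applied
Step 4: Correct value = 83, but claimed value = 93
Conclusion: Record 1006 has the error.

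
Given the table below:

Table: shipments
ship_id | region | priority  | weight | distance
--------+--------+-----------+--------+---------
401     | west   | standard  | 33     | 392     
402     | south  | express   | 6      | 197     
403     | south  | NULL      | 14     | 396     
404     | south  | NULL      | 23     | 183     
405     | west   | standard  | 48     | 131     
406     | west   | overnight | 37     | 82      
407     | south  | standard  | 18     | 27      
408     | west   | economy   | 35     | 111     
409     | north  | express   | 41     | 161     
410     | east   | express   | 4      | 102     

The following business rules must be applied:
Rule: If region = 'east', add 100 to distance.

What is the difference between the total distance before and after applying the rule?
100

Step 1: Original sum of distance = 1782
Step 2: 1 records have region = 'east'
Step 3: Each affected record changes by 100
Step 4: Total change = 1 × 100 = 100
Step 5: New sum = 1782 + 100 = 1882
Step 6: Difference = |1882 - 1782| = 100
        (Sum increased by 100)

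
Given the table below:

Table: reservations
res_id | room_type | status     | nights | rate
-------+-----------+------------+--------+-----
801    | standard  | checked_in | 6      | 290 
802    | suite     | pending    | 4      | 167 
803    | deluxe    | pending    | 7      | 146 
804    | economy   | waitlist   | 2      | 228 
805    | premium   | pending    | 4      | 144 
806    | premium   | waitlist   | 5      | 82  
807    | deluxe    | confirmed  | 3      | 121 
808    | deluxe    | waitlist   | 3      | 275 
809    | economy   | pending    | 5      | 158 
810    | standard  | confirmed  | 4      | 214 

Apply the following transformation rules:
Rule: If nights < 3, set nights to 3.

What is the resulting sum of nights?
44

Step 1: 1 records have nights < 3
Step 2: These records originally summed to 2
Step 3: After setting to minimum: 1 × 3 = 3
Step 4: Unaffected records sum: 41
Step 5: Final sum = 3 + 41 = 44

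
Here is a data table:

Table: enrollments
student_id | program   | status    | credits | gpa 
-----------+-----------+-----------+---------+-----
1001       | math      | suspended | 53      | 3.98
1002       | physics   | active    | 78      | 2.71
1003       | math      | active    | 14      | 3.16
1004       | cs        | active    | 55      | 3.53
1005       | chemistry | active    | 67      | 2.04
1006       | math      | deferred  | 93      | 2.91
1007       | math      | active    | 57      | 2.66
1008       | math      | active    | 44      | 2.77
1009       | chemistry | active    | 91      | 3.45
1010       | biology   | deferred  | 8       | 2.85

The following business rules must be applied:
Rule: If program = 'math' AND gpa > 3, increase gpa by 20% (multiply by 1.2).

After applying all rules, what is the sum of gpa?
31.49

Step 1: Find records where program = 'math' AND gpa > 3
Step 2: 2 records match, summing to 7.14
Step 3: After multiplier: 7.14 × 1.2 = 8.57
Step 4: Unaffected records sum: 22.92
Step 5: Final sum = 8.57 + 22.92 = 31.49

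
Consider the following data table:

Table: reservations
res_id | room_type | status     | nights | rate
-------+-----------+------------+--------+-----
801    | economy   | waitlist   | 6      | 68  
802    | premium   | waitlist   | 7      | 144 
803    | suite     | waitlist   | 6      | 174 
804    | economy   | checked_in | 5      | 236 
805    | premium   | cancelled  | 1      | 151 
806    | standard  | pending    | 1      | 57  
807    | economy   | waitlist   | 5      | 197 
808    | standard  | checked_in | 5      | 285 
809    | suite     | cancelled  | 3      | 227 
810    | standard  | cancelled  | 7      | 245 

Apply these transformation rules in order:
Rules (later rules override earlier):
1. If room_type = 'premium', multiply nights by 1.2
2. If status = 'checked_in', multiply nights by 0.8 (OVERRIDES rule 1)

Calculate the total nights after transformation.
45.6

Step 1: Rule 2 takes priority for records with status = 'checked_in'
  - 2 records: 10 × 0.8 = 8.0
Step 2: Rule 1 applies to remaining records with room_type = 'premium'
  - 2 records: 8 × 1.2 = 9.6
Step 3: Other records unchanged: 28
Step 4: Final sum = 8.0 + 9.6 + 28 = 45.6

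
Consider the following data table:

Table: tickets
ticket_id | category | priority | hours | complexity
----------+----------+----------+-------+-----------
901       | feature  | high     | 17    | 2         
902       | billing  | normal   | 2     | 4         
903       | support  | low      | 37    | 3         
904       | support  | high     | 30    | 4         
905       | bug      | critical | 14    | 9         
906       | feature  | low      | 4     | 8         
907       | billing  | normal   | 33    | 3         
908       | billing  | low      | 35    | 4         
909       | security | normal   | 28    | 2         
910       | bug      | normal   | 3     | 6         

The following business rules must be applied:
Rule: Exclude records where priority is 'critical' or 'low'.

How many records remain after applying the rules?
6

Step 1: Count records to exclude
  - 1 (critical) + 3 (low) = 4 records
Step 2: Total records: 10
Step 3: Remaining = 10 - 4 = 6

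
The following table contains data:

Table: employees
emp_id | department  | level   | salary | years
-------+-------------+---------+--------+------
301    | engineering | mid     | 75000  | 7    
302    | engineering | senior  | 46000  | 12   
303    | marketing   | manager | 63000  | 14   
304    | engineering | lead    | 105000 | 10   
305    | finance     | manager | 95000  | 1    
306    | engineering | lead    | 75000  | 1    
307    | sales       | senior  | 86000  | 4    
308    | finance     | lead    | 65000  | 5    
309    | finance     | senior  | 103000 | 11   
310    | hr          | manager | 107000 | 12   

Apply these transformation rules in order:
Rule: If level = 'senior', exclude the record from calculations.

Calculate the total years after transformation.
50

Step 1: Identify records where level = 'senior'
Step 2: The excluded records sum to 27
Step 3: Original total years = 77
Step 4: Remaining total = 77 - 27 = 50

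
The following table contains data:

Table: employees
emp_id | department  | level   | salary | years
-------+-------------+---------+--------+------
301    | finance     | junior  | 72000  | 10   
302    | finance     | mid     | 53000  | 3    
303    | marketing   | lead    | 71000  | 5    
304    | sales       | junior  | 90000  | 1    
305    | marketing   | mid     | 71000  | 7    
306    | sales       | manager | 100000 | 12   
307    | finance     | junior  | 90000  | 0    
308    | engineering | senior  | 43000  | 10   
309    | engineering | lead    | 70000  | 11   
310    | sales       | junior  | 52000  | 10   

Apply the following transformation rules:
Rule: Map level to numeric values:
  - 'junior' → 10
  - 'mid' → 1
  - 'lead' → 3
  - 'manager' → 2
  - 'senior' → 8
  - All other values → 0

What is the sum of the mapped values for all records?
58

Step 1: Apply mapping to each record
Step 2: Count by status:
  'junior': 4 records × 10 = 40
  'mid': 2 records × 1 = 2
  'lead': 2 records × 3 = 6
  'manager': 1 records × 2 = 2
  'senior': 1 records × 8 = 8
Step 3: Sum all mapped values = 58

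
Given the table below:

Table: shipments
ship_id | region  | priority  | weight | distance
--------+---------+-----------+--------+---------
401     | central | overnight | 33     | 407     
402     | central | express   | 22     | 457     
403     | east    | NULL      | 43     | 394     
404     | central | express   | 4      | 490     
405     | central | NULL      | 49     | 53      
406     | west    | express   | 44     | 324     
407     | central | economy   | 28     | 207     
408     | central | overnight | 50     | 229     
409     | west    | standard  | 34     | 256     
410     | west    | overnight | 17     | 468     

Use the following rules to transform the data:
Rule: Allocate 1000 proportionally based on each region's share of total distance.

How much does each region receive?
central: 561.04, east: 119.94, west: 319.03

Step 1: Calculate total distance = 3285
Step 2: Calculate each region's proportion:
  central: 1843/3285 = 56.10% → 561.04
  east: 394/3285 = 11.99% → 119.94
  west: 1048/3285 = 31.90% → 319.03
Step 3: Verify: sum of allocations ≈ 1000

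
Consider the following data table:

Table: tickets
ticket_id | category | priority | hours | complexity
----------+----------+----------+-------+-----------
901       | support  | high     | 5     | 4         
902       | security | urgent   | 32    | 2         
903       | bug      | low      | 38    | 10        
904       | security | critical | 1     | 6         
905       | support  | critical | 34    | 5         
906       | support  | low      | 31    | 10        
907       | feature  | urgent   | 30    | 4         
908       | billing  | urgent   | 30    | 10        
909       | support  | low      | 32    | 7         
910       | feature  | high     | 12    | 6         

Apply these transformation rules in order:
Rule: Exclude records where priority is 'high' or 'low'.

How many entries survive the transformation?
5

Step 1: Count records to exclude
  - 2 (high) + 3 (low) = 5 records
Step 2: Total records: 10
Step 3: Remaining = 10 - 5 = 5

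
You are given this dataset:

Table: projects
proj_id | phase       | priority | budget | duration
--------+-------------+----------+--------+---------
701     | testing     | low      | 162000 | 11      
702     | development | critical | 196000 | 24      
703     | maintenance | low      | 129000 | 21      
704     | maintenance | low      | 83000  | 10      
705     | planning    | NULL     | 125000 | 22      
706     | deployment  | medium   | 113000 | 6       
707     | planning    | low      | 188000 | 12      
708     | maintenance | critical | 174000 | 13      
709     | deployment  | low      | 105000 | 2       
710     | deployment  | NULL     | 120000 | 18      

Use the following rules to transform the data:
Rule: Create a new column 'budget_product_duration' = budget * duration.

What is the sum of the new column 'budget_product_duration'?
20341000

Step 1: For each record, compute budget * duration
Example calculations:
  162000 * 11 = 1782000
  196000 * 24 = 4704000
  129000 * 21 = 2709000
  ...
Step 2: Sum all derived values
Step 3: Total = 20341000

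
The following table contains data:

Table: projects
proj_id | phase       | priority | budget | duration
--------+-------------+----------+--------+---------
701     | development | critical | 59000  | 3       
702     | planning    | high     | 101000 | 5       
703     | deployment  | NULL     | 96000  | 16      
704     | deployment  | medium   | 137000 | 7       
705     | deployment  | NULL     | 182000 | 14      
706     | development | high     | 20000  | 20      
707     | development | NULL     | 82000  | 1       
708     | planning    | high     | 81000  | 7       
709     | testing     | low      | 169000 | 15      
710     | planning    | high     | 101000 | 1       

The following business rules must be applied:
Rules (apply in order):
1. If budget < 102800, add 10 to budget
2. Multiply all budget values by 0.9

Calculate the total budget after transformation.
925263.0

Step 1: Apply Rule 1 - Add 10 to records with budget < 102800
  - 7 records affected: 540000 + (7 × 10) = 540070
  - Unaffected records: 488000
  - Sum after Rule 1: 1028070
Step 2: Apply Rule 2 - Multiply all by 0.9
  - 1028070 × 0.9 = 925263.0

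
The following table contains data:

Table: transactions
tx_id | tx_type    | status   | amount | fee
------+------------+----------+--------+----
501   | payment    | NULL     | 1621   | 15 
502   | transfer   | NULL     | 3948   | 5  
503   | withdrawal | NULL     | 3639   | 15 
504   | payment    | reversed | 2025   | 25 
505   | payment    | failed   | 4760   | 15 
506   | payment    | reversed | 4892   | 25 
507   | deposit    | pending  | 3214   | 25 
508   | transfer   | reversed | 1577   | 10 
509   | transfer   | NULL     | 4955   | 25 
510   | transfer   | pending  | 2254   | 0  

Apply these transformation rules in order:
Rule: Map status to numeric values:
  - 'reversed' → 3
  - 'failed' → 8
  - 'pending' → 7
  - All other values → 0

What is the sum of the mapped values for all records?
31

Step 1: Apply mapping to each record
Step 2: Count by status:
  'reversed': 3 records × 3 = 9
  'failed': 1 records × 8 = 8
  'pending': 2 records × 7 = 14
Step 3: Sum all mapped values = 31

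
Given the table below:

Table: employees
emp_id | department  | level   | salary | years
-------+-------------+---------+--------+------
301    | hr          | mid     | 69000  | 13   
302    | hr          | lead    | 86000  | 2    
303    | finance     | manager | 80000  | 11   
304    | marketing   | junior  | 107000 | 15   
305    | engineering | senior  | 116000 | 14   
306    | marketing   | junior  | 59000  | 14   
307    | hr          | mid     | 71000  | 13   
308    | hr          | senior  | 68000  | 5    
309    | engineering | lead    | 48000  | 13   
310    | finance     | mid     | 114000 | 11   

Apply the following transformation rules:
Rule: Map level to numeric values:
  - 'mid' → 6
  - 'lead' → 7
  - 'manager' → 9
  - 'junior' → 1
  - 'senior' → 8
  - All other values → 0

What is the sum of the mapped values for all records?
59

Step 1: Apply mapping to each record
Step 2: Count by status:
  'mid': 3 records × 6 = 18
  'lead': 2 records × 7 = 14
  'manager': 1 records × 9 = 9
  'junior': 2 records × 1 = 2
  'senior': 2 records × 8 = 16
Step 3: Sum all mapped values = 59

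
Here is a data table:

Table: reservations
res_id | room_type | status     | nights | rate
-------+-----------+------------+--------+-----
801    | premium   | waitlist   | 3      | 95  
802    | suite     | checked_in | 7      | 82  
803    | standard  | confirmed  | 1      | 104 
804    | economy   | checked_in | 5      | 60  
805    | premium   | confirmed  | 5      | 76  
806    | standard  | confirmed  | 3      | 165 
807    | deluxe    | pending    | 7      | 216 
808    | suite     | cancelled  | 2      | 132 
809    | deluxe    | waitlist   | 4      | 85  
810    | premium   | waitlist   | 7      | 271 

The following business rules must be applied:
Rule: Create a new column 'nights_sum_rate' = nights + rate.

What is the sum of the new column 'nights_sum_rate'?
1330

Step 1: For each record, compute nights + rate
Example calculations:
  3 + 95 = 98
  7 + 82 = 89
  1 + 104 = 105
  ...
Step 2: Sum all derived values
Step 3: Total = 1330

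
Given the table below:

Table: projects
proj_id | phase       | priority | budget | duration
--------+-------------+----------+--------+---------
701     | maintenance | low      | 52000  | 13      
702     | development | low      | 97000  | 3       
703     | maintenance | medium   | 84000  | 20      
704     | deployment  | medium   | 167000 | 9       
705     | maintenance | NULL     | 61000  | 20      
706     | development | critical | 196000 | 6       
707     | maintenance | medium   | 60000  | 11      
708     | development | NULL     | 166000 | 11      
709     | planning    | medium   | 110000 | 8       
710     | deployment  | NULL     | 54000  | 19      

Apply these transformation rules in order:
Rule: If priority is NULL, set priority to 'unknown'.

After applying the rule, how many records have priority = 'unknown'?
3

Step 1: Count records where priority IS NULL
Step 2: Found 3 records with NULL priority
Step 3: These records will have priority set to 'unknown'
Step 4: Records already having priority = 'unknown': 0
Step 5: Answer: 3 + 0 = 3 records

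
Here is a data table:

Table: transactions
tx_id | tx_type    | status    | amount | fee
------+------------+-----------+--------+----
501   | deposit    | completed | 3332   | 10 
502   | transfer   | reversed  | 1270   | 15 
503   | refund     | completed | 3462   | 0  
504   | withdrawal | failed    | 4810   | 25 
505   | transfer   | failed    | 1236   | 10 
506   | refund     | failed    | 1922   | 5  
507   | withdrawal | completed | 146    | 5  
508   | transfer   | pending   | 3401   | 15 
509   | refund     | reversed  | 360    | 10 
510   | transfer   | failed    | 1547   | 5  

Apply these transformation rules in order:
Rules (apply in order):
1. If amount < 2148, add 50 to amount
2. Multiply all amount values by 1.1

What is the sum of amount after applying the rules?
23964.6

Step 1: Apply Rule 1 - Add 50 to records with amount < 2148
  - 6 records affected: 6481 + (6 × 50) = 6781
  - Unaffected records: 15005
  - Sum after Rule 1: 21786
Step 2: Apply Rule 2 - Multiply all by 1.1
  - 21786 × 1.1 = 23964.6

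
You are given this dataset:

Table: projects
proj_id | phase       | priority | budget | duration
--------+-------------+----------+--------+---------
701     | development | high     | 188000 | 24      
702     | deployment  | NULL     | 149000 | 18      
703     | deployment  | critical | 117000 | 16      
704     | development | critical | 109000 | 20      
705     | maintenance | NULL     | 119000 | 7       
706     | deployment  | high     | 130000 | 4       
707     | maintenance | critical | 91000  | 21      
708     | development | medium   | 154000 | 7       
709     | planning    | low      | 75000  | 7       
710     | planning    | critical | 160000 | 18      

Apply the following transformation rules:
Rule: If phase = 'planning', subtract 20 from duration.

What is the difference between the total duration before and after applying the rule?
40

Step 1: Original sum of duration = 142
Step 2: 2 records have phase = 'planning'
Step 3: Each affected record changes by -20
Step 4: Total change = 2 × -20 = -40
Step 5: New sum = 142 + -40 = 102
Step 6: Difference = |102 - 142| = 40
        (Sum decreased by 40)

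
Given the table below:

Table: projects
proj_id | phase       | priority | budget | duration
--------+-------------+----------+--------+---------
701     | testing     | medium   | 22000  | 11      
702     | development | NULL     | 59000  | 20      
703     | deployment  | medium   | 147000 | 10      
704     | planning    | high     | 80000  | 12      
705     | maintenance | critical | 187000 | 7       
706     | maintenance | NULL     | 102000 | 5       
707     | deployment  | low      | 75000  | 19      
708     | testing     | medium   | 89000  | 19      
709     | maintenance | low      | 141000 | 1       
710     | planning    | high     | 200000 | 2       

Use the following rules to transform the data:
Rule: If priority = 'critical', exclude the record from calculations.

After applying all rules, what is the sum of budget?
915000

Step 1: Identify records where priority = 'critical'
Step 2: The excluded records sum to 187000
Step 3: Original total budget = 1102000
Step 4: Remaining total = 1102000 - 187000 = 915000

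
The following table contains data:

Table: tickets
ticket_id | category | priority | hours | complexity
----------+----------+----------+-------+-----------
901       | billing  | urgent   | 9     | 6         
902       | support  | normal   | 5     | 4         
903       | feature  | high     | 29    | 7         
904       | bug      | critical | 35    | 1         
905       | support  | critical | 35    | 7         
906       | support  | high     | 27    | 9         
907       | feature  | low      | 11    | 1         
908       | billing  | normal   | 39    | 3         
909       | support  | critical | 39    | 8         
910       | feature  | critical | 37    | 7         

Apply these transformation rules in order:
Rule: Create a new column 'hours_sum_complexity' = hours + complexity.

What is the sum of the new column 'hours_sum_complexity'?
319

Step 1: For each record, compute hours + complexity
Example calculations:
  9 + 6 = 15
  5 + 4 = 9
  29 + 7 = 36
  ...
Step 2: Sum all derived values
Step 3: Total = 319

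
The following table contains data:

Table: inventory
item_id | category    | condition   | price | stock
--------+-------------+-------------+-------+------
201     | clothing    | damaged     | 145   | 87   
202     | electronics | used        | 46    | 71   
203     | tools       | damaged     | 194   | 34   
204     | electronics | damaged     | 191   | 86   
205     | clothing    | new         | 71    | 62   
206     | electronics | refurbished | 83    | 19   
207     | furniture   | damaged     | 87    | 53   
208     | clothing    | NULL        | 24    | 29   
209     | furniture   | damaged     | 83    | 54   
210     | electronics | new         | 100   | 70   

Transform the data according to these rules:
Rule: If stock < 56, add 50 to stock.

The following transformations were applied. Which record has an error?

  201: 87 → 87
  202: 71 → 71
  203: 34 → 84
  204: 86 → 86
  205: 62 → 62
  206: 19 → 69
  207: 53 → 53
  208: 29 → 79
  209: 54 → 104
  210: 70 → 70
Record 207 has an error. The correct transformed value should be 103, not 53.

Step 1: Check each record against the rule
Step 2: Record 207 has stock = 53
Step 3: Since 53 < 56, the bonus should have been applied
Step 4: Correct value = 103, but claimed value = 53
Conclusion: Record 207 has the error.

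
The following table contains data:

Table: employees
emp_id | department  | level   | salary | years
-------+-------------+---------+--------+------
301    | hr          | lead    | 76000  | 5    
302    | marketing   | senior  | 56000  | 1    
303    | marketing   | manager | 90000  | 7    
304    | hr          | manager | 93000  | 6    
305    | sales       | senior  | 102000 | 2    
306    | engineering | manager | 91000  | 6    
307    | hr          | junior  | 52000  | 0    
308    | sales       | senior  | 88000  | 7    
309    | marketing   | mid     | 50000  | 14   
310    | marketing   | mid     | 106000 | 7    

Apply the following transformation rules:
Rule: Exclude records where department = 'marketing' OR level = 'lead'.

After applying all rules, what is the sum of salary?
426000

Step 1: Find records where department = 'marketing' OR level = 'lead'
Step 2: 5 records match, summing to 378000
Step 3: Original sum: 804000
Step 4: Remaining sum = 804000 - 378000 = 426000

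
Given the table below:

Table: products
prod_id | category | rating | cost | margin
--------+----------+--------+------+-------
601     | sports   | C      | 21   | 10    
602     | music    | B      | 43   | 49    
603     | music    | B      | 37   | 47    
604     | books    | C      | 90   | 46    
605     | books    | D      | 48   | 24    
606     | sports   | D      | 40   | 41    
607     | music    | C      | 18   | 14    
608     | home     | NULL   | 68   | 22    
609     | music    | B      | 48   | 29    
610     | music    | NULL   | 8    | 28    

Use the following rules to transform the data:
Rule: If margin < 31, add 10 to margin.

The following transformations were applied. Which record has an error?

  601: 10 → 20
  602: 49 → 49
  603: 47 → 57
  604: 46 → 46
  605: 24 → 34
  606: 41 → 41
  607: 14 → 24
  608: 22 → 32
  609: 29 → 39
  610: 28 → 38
Record 603 has an error. The correct transformed value should be 47, not 57.

Step 1: Check each record against the rule
Step 2: Record 603 has margin = 47
Step 3: Since 47 >= 31, the bonus should not have been applied
Step 4: Correct value = 47, but claimed value = 57
Conclusion: Record 603 has the error.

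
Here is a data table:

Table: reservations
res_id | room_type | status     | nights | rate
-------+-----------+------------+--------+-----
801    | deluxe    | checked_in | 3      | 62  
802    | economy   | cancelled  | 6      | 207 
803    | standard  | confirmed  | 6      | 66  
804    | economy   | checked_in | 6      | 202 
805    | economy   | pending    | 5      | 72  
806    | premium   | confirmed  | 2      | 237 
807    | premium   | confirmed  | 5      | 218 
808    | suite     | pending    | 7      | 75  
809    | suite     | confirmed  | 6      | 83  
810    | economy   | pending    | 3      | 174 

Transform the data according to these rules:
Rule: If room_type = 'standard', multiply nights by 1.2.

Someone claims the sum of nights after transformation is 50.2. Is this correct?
Yes, the result is correct.

Step 1: Calculate the correct sum after transformation
Step 2: Apply multiplier 1.2 to records where room_type = 'standard'
Step 3: Correct result = 50.2
Step 4: Claimed result = 50.2
Step 5: 50.2 = 50.2 ✓
Conclusion: The claimed result is correct.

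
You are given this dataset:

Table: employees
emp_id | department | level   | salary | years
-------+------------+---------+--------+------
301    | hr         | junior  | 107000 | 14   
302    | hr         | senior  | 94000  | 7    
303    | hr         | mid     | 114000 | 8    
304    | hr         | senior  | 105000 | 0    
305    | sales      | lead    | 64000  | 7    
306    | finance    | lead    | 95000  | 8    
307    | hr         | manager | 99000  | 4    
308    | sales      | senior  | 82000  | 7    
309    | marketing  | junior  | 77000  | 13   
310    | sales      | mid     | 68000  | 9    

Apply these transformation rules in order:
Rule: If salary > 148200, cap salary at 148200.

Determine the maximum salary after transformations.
114000

Step 1: Original maximum salary = 114000
Step 2: Check cap of 148200 against maximum
Step 3: No records exceed the cap (max 114000 <= cap 148200), so no capping applies
Step 4: Maximum after transformation = 114000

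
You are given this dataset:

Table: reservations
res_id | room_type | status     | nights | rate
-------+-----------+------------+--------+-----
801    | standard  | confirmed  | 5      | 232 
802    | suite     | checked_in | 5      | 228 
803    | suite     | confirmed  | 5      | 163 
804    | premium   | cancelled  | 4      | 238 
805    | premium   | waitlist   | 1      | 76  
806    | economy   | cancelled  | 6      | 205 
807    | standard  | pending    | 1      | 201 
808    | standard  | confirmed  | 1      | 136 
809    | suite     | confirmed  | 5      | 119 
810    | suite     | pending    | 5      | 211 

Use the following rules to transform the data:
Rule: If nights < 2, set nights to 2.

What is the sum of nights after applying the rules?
41

Step 1: 3 records have nights < 2
Step 2: These records originally summed to 3
Step 3: After setting to minimum: 3 × 2 = 6
Step 4: Unaffected records sum: 35
Step 5: Final sum = 6 + 35 = 41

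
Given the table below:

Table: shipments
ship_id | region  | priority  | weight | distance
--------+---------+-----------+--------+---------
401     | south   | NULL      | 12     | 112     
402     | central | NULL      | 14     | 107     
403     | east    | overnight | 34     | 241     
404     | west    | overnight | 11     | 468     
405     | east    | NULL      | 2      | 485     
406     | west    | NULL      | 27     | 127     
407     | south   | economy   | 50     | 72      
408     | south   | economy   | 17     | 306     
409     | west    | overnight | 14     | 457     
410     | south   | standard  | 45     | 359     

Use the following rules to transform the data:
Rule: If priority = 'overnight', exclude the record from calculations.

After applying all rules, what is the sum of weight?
167

Step 1: Identify records where priority = 'overnight'
Step 2: The excluded records sum to 59
Step 3: Original total weight = 226
Step 4: Remaining total = 226 - 59 = 167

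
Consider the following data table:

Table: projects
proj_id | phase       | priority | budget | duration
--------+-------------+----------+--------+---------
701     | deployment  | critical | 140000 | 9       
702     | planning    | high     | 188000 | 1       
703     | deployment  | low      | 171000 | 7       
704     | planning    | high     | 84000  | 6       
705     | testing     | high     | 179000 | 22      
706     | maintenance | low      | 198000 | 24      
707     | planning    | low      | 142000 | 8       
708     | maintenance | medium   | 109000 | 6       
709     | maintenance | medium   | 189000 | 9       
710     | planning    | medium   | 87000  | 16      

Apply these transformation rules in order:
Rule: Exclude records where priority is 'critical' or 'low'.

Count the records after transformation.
6

Step 1: Count records to exclude
  - 1 (critical) + 3 (low) = 4 records
Step 2: Total records: 10
Step 3: Remaining = 10 - 4 = 6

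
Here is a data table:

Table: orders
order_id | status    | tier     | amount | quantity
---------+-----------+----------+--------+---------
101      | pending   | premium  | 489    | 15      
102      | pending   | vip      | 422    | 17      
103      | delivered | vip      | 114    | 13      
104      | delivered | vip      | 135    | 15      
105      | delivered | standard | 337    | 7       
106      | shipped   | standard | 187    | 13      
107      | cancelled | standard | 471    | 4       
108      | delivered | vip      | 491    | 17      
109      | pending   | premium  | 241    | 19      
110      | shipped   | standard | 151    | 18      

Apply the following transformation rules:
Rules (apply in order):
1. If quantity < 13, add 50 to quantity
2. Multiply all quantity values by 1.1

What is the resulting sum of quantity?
261.8

Step 1: Apply Rule 1 - Add 50 to records with quantity < 13
  - 2 records affected: 11 + (2 × 50) = 111
  - Unaffected records: 127
  - Sum after Rule 1: 238
Step 2: Apply Rule 2 - Multiply all by 1.1
  - 238 × 1.1 = 261.8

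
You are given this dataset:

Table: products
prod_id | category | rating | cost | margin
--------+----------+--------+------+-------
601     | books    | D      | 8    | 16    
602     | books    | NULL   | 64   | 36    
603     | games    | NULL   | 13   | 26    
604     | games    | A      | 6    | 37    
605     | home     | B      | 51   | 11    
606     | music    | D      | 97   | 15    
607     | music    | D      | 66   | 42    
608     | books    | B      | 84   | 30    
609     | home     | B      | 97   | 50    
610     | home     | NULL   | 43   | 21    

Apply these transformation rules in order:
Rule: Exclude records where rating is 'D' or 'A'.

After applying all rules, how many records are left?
6

Step 1: Count records to exclude
  - 3 (D) + 1 (A) = 4 records
Step 2: Total records: 10
Step 3: Remaining = 10 - 4 = 6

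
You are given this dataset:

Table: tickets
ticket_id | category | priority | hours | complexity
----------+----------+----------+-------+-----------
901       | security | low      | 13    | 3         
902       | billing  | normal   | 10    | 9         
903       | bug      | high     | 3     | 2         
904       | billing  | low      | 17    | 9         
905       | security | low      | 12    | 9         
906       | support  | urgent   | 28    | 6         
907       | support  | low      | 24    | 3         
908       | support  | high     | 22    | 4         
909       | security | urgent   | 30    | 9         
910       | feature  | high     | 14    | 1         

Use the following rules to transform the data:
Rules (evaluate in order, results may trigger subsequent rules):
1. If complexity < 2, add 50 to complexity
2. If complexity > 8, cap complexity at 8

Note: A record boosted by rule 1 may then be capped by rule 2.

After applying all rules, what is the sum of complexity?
58

Step 1: Apply rule 1 to records with complexity < 2
  - 1 records get bonus of 50
  - Of these, 1 records then exceed 8 and get capped
Step 2: Apply rule 2 to records with complexity > 8
  - 4 records (original) are capped
Step 3: Calculate final sum = 58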